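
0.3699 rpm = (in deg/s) 1 rpm = 0.10471976 rad/s, so 0.3699 rpm = 0.3699 * 0.10471976 = 0.038735837 rad/s. 1 deg/s = 0.017453293 rad/s, so 0.038735837 rad/s = 0.038735837 / 0.017453293 = 2.2194 deg/s ≈ 2.219 deg/s (4 s.f.). Final answer: 2.219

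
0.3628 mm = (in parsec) 1.176e-20. Check: 1 mm = 0.001 m, so 0.3628 mm = 0.3628 * 0.001 = 0.0003628 m. 1 parsec = 3.0856776e+16 m, so 0.0003628 m = 0.0003628 / 3.0856776e+16 = 1.1757547e-20 parsec ≈ 1.176e-20 parsec (4 s.f.).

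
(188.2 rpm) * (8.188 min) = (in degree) 1 rpm = 0.10471976 rad/s, so 188.2 rpm = 188.2 * 0.10471976 = 19.708258 rad/s. 1 min = 60 s, so 8.188 min = 8.188 * 60 = 491.28 s. Combine: 19.708258 rad/s * 491.28 s = 9682.2729 rad. 1 degree = 0.017453293 rad, so 9682.2729 rad = 9682.2729 / 0.017453293 = 554753.38 degree ≈ 5.548e+05 degree (4 s.f.). Final answer: 5.548e+05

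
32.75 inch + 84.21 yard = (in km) 1 inch = 0.0254 m, so 32.75 inch = 32.75 * 0.0254 = 0.83185 m. 1 yard = 0.9144 m, so 84.21 yard = 84.21 * 0.9144 = 77.001624 m. Sum: 0.83185 + 77.001624 = 77.833474 m. 1 km = 1000 m, so 77.833474 m = 77.833474 / 1000 = 0.077833474 km ≈ 0.07783 km (4 s.f.). Final answer: 0.07783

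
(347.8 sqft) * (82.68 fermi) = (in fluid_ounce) 1 sqft = 0.09290304 m^2, so 347.8 sqft = 347.8 * 0.09290304 = 32.311677 m^2. 1 fermi = 1e-15 m, so 82.68 fermi = 82.68 * 1e-15 = 8.268e-14 m. Combine: 32.311677 m^2 * 8.268e-14 m = 2.6715295e-12 m^3. 1 fluid_ounce = 2.957353e-05 m^3, so 2.6715295e-12 m^3 = 2.6715295e-12 / 2.957353e-05 = 9.0335158e-08 fluid_ounce ≈ 9.034e-08 fluid_ounce (4 s.f.). Final answer: 9.034e-08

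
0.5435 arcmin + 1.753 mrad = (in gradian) 0.1217. Check: 1 arcmin = 0.00029088821 rad, so 0.5435 arcmin = 0.5435 * 0.00029088821 = 0.00015809774 rad. 1 mrad = 0.001 rad, so 1.753 mrad = 1.753 * 0.001 = 0.001753 rad. Sum: 0.00015809774 + 0.001753 = 0.0019110977 rad. 1 gradian = 0.015707963 rad, so 0.0019110977 rad = 0.0019110977 / 0.015707963 = 0.12166426 gradian ≈ 0.1217 gradian (4 s.f.).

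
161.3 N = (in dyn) 1.613e+07. Check: 1 dyn = 1e-05 N, so 161.3 N = 161.3 / 1e-05 = 16130000 dyn ≈ 1.613e+07 dyn (4 s.f.).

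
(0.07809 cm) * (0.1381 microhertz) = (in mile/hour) 2.412e-10. Check: 1 cm = 0.01 m, so 0.07809 cm = 0.07809 * 0.01 = 0.0007809 m. 1 microhertz = 1e-06 Hz, so 0.1381 microhertz = 0.1381 * 1e-06 = 1.381e-07 Hz. Combine: 0.0007809 m * 1.381e-07 Hz = 1.0784229e-10 m/s. 1 mile/hour = 0.44704 m/s, so 1.0784229e-10 m/s = 1.0784229e-10 / 0.44704 = 2.4123633e-10 mile/hour ≈ 2.412e-10 mile/hour (4 s.f.).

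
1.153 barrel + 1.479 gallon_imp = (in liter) 1 barrel = 0.15898729 m^3, so 1.153 barrel = 1.153 * 0.15898729 = 0.18331235 m^3. 1 gallon_imp = 0.00454609 m^3, so 1.479 gallon_imp = 1.479 * 0.00454609 = 0.0067236671 m^3. Sum: 0.18331235 + 0.0067236671 = 0.19003602 m^3. 1 liter = 0.001 m^3, so 0.19003602 m^3 = 0.19003602 / 0.001 = 190.03602 liter ≈ 190 liter (4 s.f.). Final answer: 190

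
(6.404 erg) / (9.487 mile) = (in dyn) 4.194e-06. Check: 1 erg = 1e-07 J, so 6.404 erg = 6.404 * 1e-07 = 6.404e-07 J. 1 mile = 1609.344 m, so 9.487 mile = 9.487 * 1609.344 = 15267.847 m. Combine: 6.404e-07 J / 15267.847 m = 4.1944357e-11 N. 1 dyn = 1e-05 N, so 4.1944357e-11 N = 4.1944357e-11 / 1e-05 = 4.1944357e-06 dyn ≈ 4.194e-06 dyn (4 s.f.).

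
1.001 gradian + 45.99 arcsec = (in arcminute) 54.82. Check: 1 gradian = 0.015707963 rad, so 1.001 gradian = 1.001 * 0.015707963 = 0.015723671 rad. 1 arcsec = 4.8481368e-06 rad, so 45.99 arcsec = 45.99 * 4.8481368e-06 = 0.00022296581 rad. Sum: 0.015723671 + 0.00022296581 = 0.015946637 rad. 1 arcminute = 0.00029088821 rad, so 0.015946637 rad = 0.015946637 / 0.00029088821 = 54.8205 arcminute ≈ 54.82 arcminute (4 s.f.).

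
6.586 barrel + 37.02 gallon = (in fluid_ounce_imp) 4.178e+04. Check: 1 barrel = 0.15898729 m^3, so 6.586 barrel = 6.586 * 0.15898729 = 1.0470903 m^3. 1 gallon = 0.0037854118 m^3, so 37.02 gallon = 37.02 * 0.0037854118 = 0.14013594 m^3. Sum: 1.0470903 + 0.14013594 = 1.1872263 m^3. 1 fluid_ounce_imp = 2.8413063e-05 m^3, so 1.1872263 m^3 = 1.1872263 / 2.8413063e-05 = 41784.523 fluid_ounce_imp ≈ 4.178e+04 fluid_ounce_imp (4 s.f.).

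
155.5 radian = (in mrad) 155.5 radian = 155.5 rad. 1 mrad = 0.001 rad, so 155.5 rad = 155.5 / 0.001 = 155500 mrad ≈ 1.555e+05 mrad (4 s.f.). Final answer: 1.555e+05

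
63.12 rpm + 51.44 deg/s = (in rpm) 1 rpm = 0.10471976 rad/s, so 63.12 rpm = 63.12 * 0.10471976 = 6.6099109 rad/s. 1 deg/s = 0.017453293 rad/s, so 51.44 deg/s = 51.44 * 0.017453293 = 0.89779737 rad/s. Sum: 6.6099109 + 0.89779737 = 7.5077083 rad/s. 1 rpm = 0.10471976 rad/s, so 7.5077083 rad/s = 7.5077083 / 0.10471976 = 71.693333 rpm ≈ 71.69 rpm (4 s.f.). Final answer: 71.69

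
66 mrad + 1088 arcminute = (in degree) 1 mrad = 0.001 rad, so 66 mrad = 66 * 0.001 = 0.066 rad. 1 arcminute = 0.00029088821 rad, so 1088 arcminute = 1088 * 0.00029088821 = 0.31648637 rad. Sum: 0.066 + 0.31648637 = 0.38248637 rad. 1 degree = 0.017453293 rad, so 0.38248637 rad = 0.38248637 / 0.017453293 = 21.914855 degree ≈ 21.91 degree (4 s.f.). Final answer: 21.91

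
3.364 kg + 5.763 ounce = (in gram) 3.364 kg is already in kg. 1 ounce = 0.028349523 kg, so 5.763 ounce = 5.763 * 0.028349523 = 0.1633783 kg. Sum: 3.364 + 0.1633783 = 3.5273783 kg. 1 gram = 0.001 kg, so 3.5273783 kg = 3.5273783 / 0.001 = 3527.3783 gram ≈ 3527 gram (4 s.f.). Final answer: 3527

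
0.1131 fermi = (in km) 1.131e-19. Check: 1 fermi = 1e-15 m, so 0.1131 fermi = 0.1131 * 1e-15 = 1.131e-16 m. 1 km = 1000 m, so 1.131e-16 m = 1.131e-16 / 1000 = 1.131e-19 km.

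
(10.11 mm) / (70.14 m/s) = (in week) 1 mm = 0.001 m, so 10.11 mm = 10.11 * 0.001 = 0.01011 m. 70.14 m/s is already in m/s. Combine: 0.01011 m / 70.14 m/s = 0.00014414029 s. 1 week = 604800 s, so 0.00014414029 s = 0.00014414029 / 604800 = 2.383272e-10 week ≈ 2.383e-10 week (4 s.f.). Final answer: 2.383e-10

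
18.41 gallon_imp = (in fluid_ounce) 2830. Check: 1 gallon_imp = 0.00454609 m^3, so 18.41 gallon_imp = 18.41 * 0.00454609 = 0.083693517 m^3. 1 fluid_ounce = 2.957353e-05 m^3, so 0.083693517 m^3 = 0.083693517 / 2.957353e-05 = 2830.0145 fluid_ounce ≈ 2830 fluid_ounce (4 s.f.).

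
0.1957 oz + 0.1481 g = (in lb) 0.01256. Check: 1 oz = 0.028349523 kg, so 0.1957 oz = 0.1957 * 0.028349523 = 0.0055480017 kg. 1 g = 0.001 kg, so 0.1481 g = 0.1481 * 0.001 = 0.0001481 kg. Sum: 0.0055480017 + 0.0001481 = 0.0056961017 kg. 1 lb = 0.45359237 kg, so 0.0056961017 kg = 0.0056961017 / 0.45359237 = 0.012557755 lb ≈ 0.01256 lb (4 s.f.).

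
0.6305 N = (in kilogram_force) 1 kilogram_force = 9.80665 N, so 0.6305 N = 0.6305 / 9.80665 = 0.064293107 kilogram_force ≈ 0.06429 kilogram_force (4 s.f.). Final answer: 0.06429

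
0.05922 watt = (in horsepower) 0.05922 watt = 0.05922 W. 1 horsepower = 745.69987 W, so 0.05922 W = 0.05922 / 745.69987 = 7.9415328e-05 horsepower ≈ 7.942e-05 horsepower (4 s.f.). Final answer: 7.942e-05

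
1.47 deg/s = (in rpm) 0.245. Check: 1 deg/s = 0.017453293 rad/s, so 1.47 deg/s = 1.47 * 0.017453293 = 0.02565634 rad/s. 1 rpm = 0.10471976 rad/s, so 0.02565634 rad/s = 0.02565634 / 0.10471976 = 0.245 rpm.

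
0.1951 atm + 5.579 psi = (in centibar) 1 atm = 101325 Pa, so 0.1951 atm = 0.1951 * 101325 = 19768.507 Pa. 1 psi = 6894.7573 Pa, so 5.579 psi = 5.579 * 6894.7573 = 38465.851 Pa. Sum: 19768.507 + 38465.851 = 58234.358 Pa. 1 centibar = 1000 Pa, so 58234.358 Pa = 58234.358 / 1000 = 58.234358 centibar ≈ 58.23 centibar (4 s.f.). Final answer: 58.23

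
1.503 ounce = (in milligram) 1 ounce = 0.028349523 kg, so 1.503 ounce = 1.503 * 0.028349523 = 0.042609333 kg. 1 milligram = 1e-06 kg, so 0.042609333 kg = 0.042609333 / 1e-06 = 42609.333 milligram ≈ 4.261e+04 milligram (4 s.f.). Final answer: 4.261e+04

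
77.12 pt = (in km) 2.721e-05. Check: 1 pt = 0.00035277778 m, so 77.12 pt = 77.12 * 0.00035277778 = 0.027206222 m. 1 km = 1000 m, so 0.027206222 m = 0.027206222 / 1000 = 2.7206222e-05 km ≈ 2.721e-05 km (4 s.f.).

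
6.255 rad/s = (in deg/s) 358.4. Check: 1 deg/s = 0.017453293 rad/s, so 6.255 rad/s = 6.255 / 0.017453293 = 358.3851 deg/s ≈ 358.4 deg/s (4 s.f.).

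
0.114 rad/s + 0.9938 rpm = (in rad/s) 0.2181. Check: 0.114 rad/s is already in rad/s. 1 rpm = 0.10471976 rad/s, so 0.9938 rpm = 0.9938 * 0.10471976 = 0.10407049 rad/s. Sum: 0.114 + 0.10407049 = 0.21807049 rad/s. Result: 0.21807049 rad/s ≈ 0.2181 rad/s (4 s.f.).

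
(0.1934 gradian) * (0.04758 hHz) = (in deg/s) 0.8282. Check: 1 gradian = 0.015707963 rad, so 0.1934 gradian = 0.1934 * 0.015707963 = 0.0030379201 rad. 1 hHz = 100 Hz, so 0.04758 hHz = 0.04758 * 100 = 4.758 Hz. Combine: 0.0030379201 rad * 4.758 Hz = 0.014454424 rad/s. 1 deg/s = 0.017453293 rad/s, so 0.014454424 rad/s = 0.014454424 / 0.017453293 = 0.82817748 deg/s ≈ 0.8282 deg/s (4 s.f.).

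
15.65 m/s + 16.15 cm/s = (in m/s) 15.81. Check: 15.65 m/s is already in m/s. 1 cm/s = 0.01 m/s, so 16.15 cm/s = 16.15 * 0.01 = 0.1615 m/s. Sum: 15.65 + 0.1615 = 15.8115 m/s. Result: 15.8115 m/s ≈ 15.81 m/s (4 s.f.).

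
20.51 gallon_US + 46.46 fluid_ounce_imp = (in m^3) 0.07896. Check: 1 gallon_US = 0.0037854118 m^3, so 20.51 gallon_US = 20.51 * 0.0037854118 = 0.077638796 m^3. 1 fluid_ounce_imp = 2.8413063e-05 m^3, so 46.46 fluid_ounce_imp = 46.46 * 2.8413063e-05 = 0.0013200709 m^3. Sum: 0.077638796 + 0.0013200709 = 0.078958867 m^3. Result: 0.078958867 m^3 ≈ 0.07896 m^3 (4 s.f.).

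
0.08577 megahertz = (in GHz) 8.577e-05. Check: 1 megahertz = 1000000 Hz, so 0.08577 megahertz = 0.08577 * 1000000 = 85770 Hz. 1 GHz = 1e+09 Hz, so 85770 Hz = 85770 / 1e+09 = 8.577e-05 GHz.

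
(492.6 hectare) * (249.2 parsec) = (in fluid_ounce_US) 1 hectare = 10000 m^2, so 492.6 hectare = 492.6 * 10000 = 4926000 m^2. 1 parsec = 3.0856776e+16 m, so 249.2 parsec = 249.2 * 3.0856776e+16 = 7.6895085e+18 m. Combine: 4926000 m^2 * 7.6895085e+18 m = 3.7878519e+25 m^3. 1 fluid_ounce_US = 2.957353e-05 m^3, so 3.7878519e+25 m^3 = 3.7878519e+25 / 2.957353e-05 = 1.2808251e+30 fluid_ounce_US ≈ 1.281e+30 fluid_ounce_US (4 s.f.). Final answer: 1.281e+30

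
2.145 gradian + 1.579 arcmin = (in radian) 0.03415. Check: 1 gradian = 0.015707963 rad, so 2.145 gradian = 2.145 * 0.015707963 = 0.033693581 rad. 1 arcmin = 0.00029088821 rad, so 1.579 arcmin = 1.579 * 0.00029088821 = 0.00045931248 rad. Sum: 0.033693581 + 0.00045931248 = 0.034152894 rad. 0.034152894 rad = 0.034152894 radian ≈ 0.03415 radian (4 s.f.).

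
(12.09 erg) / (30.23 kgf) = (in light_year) 1 erg = 1e-07 J, so 12.09 erg = 12.09 * 1e-07 = 1.209e-06 J. 1 kgf = 9.80665 N, so 30.23 kgf = 30.23 * 9.80665 = 296.45503 N. Combine: 1.209e-06 J / 296.45503 N = 4.0781902e-09 m. 1 light_year = 9.4607305e+15 m, so 4.0781902e-09 m = 4.0781902e-09 / 9.4607305e+15 = 4.3106505e-25 light_year ≈ 4.311e-25 light_year (4 s.f.). Final answer: 4.311e-25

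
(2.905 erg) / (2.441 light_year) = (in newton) 1.258e-23. Check: 1 erg = 1e-07 J, so 2.905 erg = 2.905 * 1e-07 = 2.905e-07 J. 1 light_year = 9.4607305e+15 m, so 2.441 light_year = 2.441 * 9.4607305e+15 = 2.3093643e+16 m. Combine: 2.905e-07 J / 2.3093643e+16 m = 1.2579219e-23 N. 1.2579219e-23 N = 1.2579219e-23 newton ≈ 1.258e-23 newton (4 s.f.).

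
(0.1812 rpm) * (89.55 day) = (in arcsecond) 3.028e+10. Check: 1 rpm = 0.10471976 rad/s, so 0.1812 rpm = 0.1812 * 0.10471976 = 0.01897522 rad/s. 1 day = 86400 s, so 89.55 day = 89.55 * 86400 = 7737120 s. Combine: 0.01897522 rad/s * 7737120 s = 146813.55 rad. 1 arcsecond = 4.8481368e-06 rad, so 146813.55 rad = 146813.55 / 4.8481368e-06 = 3.0282469e+10 arcsecond ≈ 3.028e+10 arcsecond (4 s.f.).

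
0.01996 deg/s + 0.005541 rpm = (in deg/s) 0.05321. Check: 1 deg/s = 0.017453293 rad/s, so 0.01996 deg/s = 0.01996 * 0.017453293 = 0.00034836772 rad/s. 1 rpm = 0.10471976 rad/s, so 0.005541 rpm = 0.005541 * 0.10471976 = 0.00058025216 rad/s. Sum: 0.00034836772 + 0.00058025216 = 0.00092861988 rad/s. 1 deg/s = 0.017453293 rad/s, so 0.00092861988 rad/s = 0.00092861988 / 0.017453293 = 0.053206 deg/s ≈ 0.05321 deg/s (4 s.f.).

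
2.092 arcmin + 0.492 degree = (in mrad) 1 arcmin = 0.00029088821 rad, so 2.092 arcmin = 2.092 * 0.00029088821 = 0.00060853813 rad. 1 degree = 0.017453293 rad, so 0.492 degree = 0.492 * 0.017453293 = 0.0085870199 rad. Sum: 0.00060853813 + 0.0085870199 = 0.0091955581 rad. 1 mrad = 0.001 rad, so 0.0091955581 rad = 0.0091955581 / 0.001 = 9.1955581 mrad ≈ 9.196 mrad (4 s.f.). Final answer: 9.196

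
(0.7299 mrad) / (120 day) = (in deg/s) 1 mrad = 0.001 rad, so 0.7299 mrad = 0.7299 * 0.001 = 0.0007299 rad. 1 day = 86400 s, so 120 day = 120 * 86400 = 10368000 s. Combine: 0.0007299 rad / 10368000 s = 7.0399306e-11 rad/s. 1 deg/s = 0.017453293 rad/s, so 7.0399306e-11 rad/s = 7.0399306e-11 / 0.017453293 = 4.0335831e-09 deg/s ≈ 4.034e-09 deg/s (4 s.f.). Final answer: 4.034e-09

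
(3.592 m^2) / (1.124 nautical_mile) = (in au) 3.592 m^2 is already in m^2. 1 nautical_mile = 1852 m, so 1.124 nautical_mile = 1.124 * 1852 = 2081.648 m. Combine: 3.592 m^2 / 2081.648 m = 0.0017255559 m. 1 au = 1.4959787e+11 m, so 0.0017255559 m = 0.0017255559 / 1.4959787e+11 = 1.1534629e-14 au ≈ 1.153e-14 au (4 s.f.). Final answer: 1.153e-14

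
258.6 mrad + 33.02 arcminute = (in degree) 15.37. Check: 1 mrad = 0.001 rad, so 258.6 mrad = 258.6 * 0.001 = 0.2586 rad. 1 arcminute = 0.00029088821 rad, so 33.02 arcminute = 33.02 * 0.00029088821 = 0.0096051287 rad. Sum: 0.2586 + 0.0096051287 = 0.26820513 rad. 1 degree = 0.017453293 rad, so 0.26820513 rad = 0.26820513 / 0.017453293 = 15.367022 degree ≈ 15.37 degree (4 s.f.).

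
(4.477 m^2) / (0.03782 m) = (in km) 0.1184. Check: 4.477 m^2 is already in m^2. 0.03782 m is already in m. Combine: 4.477 m^2 / 0.03782 m = 118.37652 m. 1 km = 1000 m, so 118.37652 m = 118.37652 / 1000 = 0.11837652 km ≈ 0.1184 km (4 s.f.).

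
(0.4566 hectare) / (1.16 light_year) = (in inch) 1 hectare = 10000 m^2, so 0.4566 hectare = 0.4566 * 10000 = 4566 m^2. 1 light_year = 9.4607305e+15 m, so 1.16 light_year = 1.16 * 9.4607305e+15 = 1.0974447e+16 m. Combine: 4566 m^2 / 1.0974447e+16 m = 4.160574e-13 m. 1 inch = 0.0254 m, so 4.160574e-13 m = 4.160574e-13 / 0.0254 = 1.6380212e-11 inch ≈ 1.638e-11 inch (4 s.f.). Final answer: 1.638e-11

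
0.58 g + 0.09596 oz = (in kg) 1 g = 0.001 kg, so 0.58 g = 0.58 * 0.001 = 0.00058 kg. 1 oz = 0.028349523 kg, so 0.09596 oz = 0.09596 * 0.028349523 = 0.0027204202 kg. Sum: 0.00058 + 0.0027204202 = 0.0033004202 kg. Result: 0.0033004202 kg ≈ 0.0033 kg (4 s.f.). Final answer: 0.0033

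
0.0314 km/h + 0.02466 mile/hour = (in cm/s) 1.975. Check: 1 km/h = 0.27777778 m/s, so 0.0314 km/h = 0.0314 * 0.27777778 = 0.0087222222 m/s. 1 mile/hour = 0.44704 m/s, so 0.02466 mile/hour = 0.02466 * 0.44704 = 0.011024006 m/s. Sum: 0.0087222222 + 0.011024006 = 0.019746229 m/s. 1 cm/s = 0.01 m/s, so 0.019746229 m/s = 0.019746229 / 0.01 = 1.9746229 cm/s ≈ 1.975 cm/s (4 s.f.).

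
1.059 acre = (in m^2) 1 acre = 4046.8564 m^2, so 1.059 acre = 1.059 * 4046.8564 = 4285.621 m^2. Result: 4285.621 m^2 ≈ 4286 m^2 (4 s.f.). Final answer: 4286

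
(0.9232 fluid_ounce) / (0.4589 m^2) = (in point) 0.1686. Check: 1 fluid_ounce = 2.957353e-05 m^3, so 0.9232 fluid_ounce = 0.9232 * 2.957353e-05 = 2.7302282e-05 m^3. 0.4589 m^2 is already in m^2. Combine: 2.7302282e-05 m^3 / 0.4589 m^2 = 5.9495059e-05 m. 1 point = 0.00035277778 m, so 5.9495059e-05 m = 5.9495059e-05 / 0.00035277778 = 0.16864741 point ≈ 0.1686 point (4 s.f.).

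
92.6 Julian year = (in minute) 1 Julian year = 31557600 s, so 92.6 Julian year = 92.6 * 31557600 = 2.9222338e+09 s. 1 minute = 60 s, so 2.9222338e+09 s = 2.9222338e+09 / 60 = 48703896 minute ≈ 4.87e+07 minute (4 s.f.). Final answer: 4.87e+07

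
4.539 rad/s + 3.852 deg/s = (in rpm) 4.539 rad/s is already in rad/s. 1 deg/s = 0.017453293 rad/s, so 3.852 deg/s = 3.852 * 0.017453293 = 0.067230083 rad/s. Sum: 4.539 + 0.067230083 = 4.6062301 rad/s. 1 rpm = 0.10471976 rad/s, so 4.6062301 rad/s = 4.6062301 / 0.10471976 = 43.986257 rpm ≈ 43.99 rpm (4 s.f.). Final answer: 43.99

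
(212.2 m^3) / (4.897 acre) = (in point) 212.2 m^3 is already in m^3. 1 acre = 4046.8564 m^2, so 4.897 acre = 4.897 * 4046.8564 = 19817.456 m^2. Combine: 212.2 m^3 / 19817.456 m^2 = 0.010707732 m. 1 point = 0.00035277778 m, so 0.010707732 m = 0.010707732 / 0.00035277778 = 30.352625 point ≈ 30.35 point (4 s.f.). Final answer: 30.35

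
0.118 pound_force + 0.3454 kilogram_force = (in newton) 1 pound_force = 4.4482216 N, so 0.118 pound_force = 0.118 * 4.4482216 = 0.52489015 N. 1 kilogram_force = 9.80665 N, so 0.3454 kilogram_force = 0.3454 * 9.80665 = 3.3872169 N. Sum: 0.52489015 + 3.3872169 = 3.9121071 N. 3.9121071 N = 3.9121071 newton ≈ 3.912 newton (4 s.f.). Final answer: 3.912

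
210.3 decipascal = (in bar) 0.0002103. Check: 1 decipascal = 0.1 Pa, so 210.3 decipascal = 210.3 * 0.1 = 21.03 Pa. 1 bar = 100000 Pa, so 21.03 Pa = 21.03 / 100000 = 0.0002103 bar.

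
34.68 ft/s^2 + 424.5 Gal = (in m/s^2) 1 ft/s^2 = 0.3048 m/s^2, so 34.68 ft/s^2 = 34.68 * 0.3048 = 10.570464 m/s^2. 1 Gal = 0.01 m/s^2, so 424.5 Gal = 424.5 * 0.01 = 4.245 m/s^2. Sum: 10.570464 + 4.245 = 14.815464 m/s^2. Result: 14.815464 m/s^2 ≈ 14.82 m/s^2 (4 s.f.). Final answer: 14.82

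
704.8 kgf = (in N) 6912. Check: 1 kgf = 9.80665 N, so 704.8 kgf = 704.8 * 9.80665 = 6911.7269 N. Result: 6911.7269 N ≈ 6912 N (4 s.f.).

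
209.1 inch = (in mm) 1 inch = 0.0254 m, so 209.1 inch = 209.1 * 0.0254 = 5.31114 m. 1 mm = 0.001 m, so 5.31114 m = 5.31114 / 0.001 = 5311.14 mm ≈ 5311 mm (4 s.f.). Final answer: 5311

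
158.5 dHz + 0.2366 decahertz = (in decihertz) 1 dHz = 0.1 Hz, so 158.5 dHz = 158.5 * 0.1 = 15.85 Hz. 1 decahertz = 10 Hz, so 0.2366 decahertz = 0.2366 * 10 = 2.366 Hz. Sum: 15.85 + 2.366 = 18.216 Hz. 1 decihertz = 0.1 Hz, so 18.216 Hz = 18.216 / 0.1 = 182.16 decihertz ≈ 182.2 decihertz (4 s.f.). Final answer: 182.2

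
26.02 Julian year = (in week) 1 Julian year = 31557600 s, so 26.02 Julian year = 26.02 * 31557600 = 8.2112875e+08 s. 1 week = 604800 s, so 8.2112875e+08 s = 8.2112875e+08 / 604800 = 1357.6864 week ≈ 1358 week (4 s.f.). Final answer: 1358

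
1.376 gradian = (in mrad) 1 gradian = 0.015707963 rad, so 1.376 gradian = 1.376 * 0.015707963 = 0.021614157 rad. 1 mrad = 0.001 rad, so 0.021614157 rad = 0.021614157 / 0.001 = 21.614157 mrad ≈ 21.61 mrad (4 s.f.). Final answer: 21.61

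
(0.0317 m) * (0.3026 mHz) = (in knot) 0.0317 m is already in m. 1 mHz = 0.001 Hz, so 0.3026 mHz = 0.3026 * 0.001 = 0.0003026 Hz. Combine: 0.0317 m * 0.0003026 Hz = 9.59242e-06 m/s. 1 knot = 0.51444444 m/s, so 9.59242e-06 m/s = 9.59242e-06 / 0.51444444 = 1.8646173e-05 knot ≈ 1.865e-05 knot (4 s.f.). Final answer: 1.865e-05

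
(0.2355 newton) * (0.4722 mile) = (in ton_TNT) 0.2355 newton = 0.2355 N. 1 mile = 1609.344 m, so 0.4722 mile = 0.4722 * 1609.344 = 759.93224 m. Combine: 0.2355 N * 759.93224 m = 178.96404 J. 1 ton_TNT = 4.184e+09 J, so 178.96404 J = 178.96404 / 4.184e+09 = 4.2773433e-08 ton_TNT ≈ 4.277e-08 ton_TNT (4 s.f.). Final answer: 4.277e-08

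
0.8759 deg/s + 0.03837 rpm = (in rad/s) 1 deg/s = 0.017453293 rad/s, so 0.8759 deg/s = 0.8759 * 0.017453293 = 0.015287339 rad/s. 1 rpm = 0.10471976 rad/s, so 0.03837 rpm = 0.03837 * 0.10471976 = 0.004018097 rad/s. Sum: 0.015287339 + 0.004018097 = 0.019305436 rad/s. Result: 0.019305436 rad/s ≈ 0.01931 rad/s (4 s.f.). Final answer: 0.01931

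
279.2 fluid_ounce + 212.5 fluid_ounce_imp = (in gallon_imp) 1 fluid_ounce = 2.957353e-05 m^3, so 279.2 fluid_ounce = 279.2 * 2.957353e-05 = 0.0082569295 m^3. 1 fluid_ounce_imp = 2.8413063e-05 m^3, so 212.5 fluid_ounce_imp = 212.5 * 2.8413063e-05 = 0.0060377758 m^3. Sum: 0.0082569295 + 0.0060377758 = 0.014294705 m^3. 1 gallon_imp = 0.00454609 m^3, so 0.014294705 m^3 = 0.014294705 / 0.00454609 = 3.1443956 gallon_imp ≈ 3.144 gallon_imp (4 s.f.). Final answer: 3.144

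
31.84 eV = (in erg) 1 eV = 1.6021766e-19 J, so 31.84 eV = 31.84 * 1.6021766e-19 = 5.1013304e-18 J. 1 erg = 1e-07 J, so 5.1013304e-18 J = 5.1013304e-18 / 1e-07 = 5.1013304e-11 erg ≈ 5.101e-11 erg (4 s.f.). Final answer: 5.101e-11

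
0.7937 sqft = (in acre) 1.822e-05. Check: 1 sqft = 0.09290304 m^2, so 0.7937 sqft = 0.7937 * 0.09290304 = 0.073737143 m^2. 1 acre = 4046.8564 m^2, so 0.073737143 m^2 = 0.073737143 / 4046.8564 = 1.8220845e-05 acre ≈ 1.822e-05 acre (4 s.f.).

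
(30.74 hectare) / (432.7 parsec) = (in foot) 1 hectare = 10000 m^2, so 30.74 hectare = 30.74 * 10000 = 307400 m^2. 1 parsec = 3.0856776e+16 m, so 432.7 parsec = 432.7 * 3.0856776e+16 = 1.3351727e+19 m. Combine: 307400 m^2 / 1.3351727e+19 m = 2.3023239e-14 m. 1 foot = 0.3048 m, so 2.3023239e-14 m = 2.3023239e-14 / 0.3048 = 7.5535561e-14 foot ≈ 7.554e-14 foot (4 s.f.). Final answer: 7.554e-14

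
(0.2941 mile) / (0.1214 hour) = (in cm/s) 1 mile = 1609.344 m, so 0.2941 mile = 0.2941 * 1609.344 = 473.30807 m. 1 hour = 3600 s, so 0.1214 hour = 0.1214 * 3600 = 437.04 s. Combine: 473.30807 m / 437.04 s = 1.0829857 m/s. 1 cm/s = 0.01 m/s, so 1.0829857 m/s = 1.0829857 / 0.01 = 108.29857 cm/s ≈ 108.3 cm/s (4 s.f.). Final answer: 108.3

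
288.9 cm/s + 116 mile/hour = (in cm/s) 5475. Check: 1 cm/s = 0.01 m/s, so 288.9 cm/s = 288.9 * 0.01 = 2.889 m/s. 1 mile/hour = 0.44704 m/s, so 116 mile/hour = 116 * 0.44704 = 51.85664 m/s. Sum: 2.889 + 51.85664 = 54.74564 m/s. 1 cm/s = 0.01 m/s, so 54.74564 m/s = 54.74564 / 0.01 = 5474.564 cm/s ≈ 5475 cm/s (4 s.f.).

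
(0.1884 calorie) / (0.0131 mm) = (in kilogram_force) 6136. Check: 1 calorie = 4.184 J, so 0.1884 calorie = 0.1884 * 4.184 = 0.7882656 J. 1 mm = 0.001 m, so 0.0131 mm = 0.0131 * 0.001 = 1.31e-05 m. Combine: 0.7882656 J / 1.31e-05 m = 60172.947 N. 1 kilogram_force = 9.80665 N, so 60172.947 N = 60172.947 / 9.80665 = 6135.9329 kilogram_force ≈ 6136 kilogram_force (4 s.f.).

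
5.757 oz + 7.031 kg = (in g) 7194. Check: 1 oz = 0.028349523 kg, so 5.757 oz = 5.757 * 0.028349523 = 0.1632082 kg. 7.031 kg is already in kg. Sum: 0.1632082 + 7.031 = 7.1942082 kg. 1 g = 0.001 kg, so 7.1942082 kg = 7.1942082 / 0.001 = 7194.2082 g ≈ 7194 g (4 s.f.).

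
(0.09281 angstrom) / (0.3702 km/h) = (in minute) 1 angstrom = 1e-10 m, so 0.09281 angstrom = 0.09281 * 1e-10 = 9.281e-12 m. 1 km/h = 0.27777778 m/s, so 0.3702 km/h = 0.3702 * 0.27777778 = 0.10283333 m/s. Combine: 9.281e-12 m / 0.10283333 m/s = 9.0252836e-11 s. 1 minute = 60 s, so 9.0252836e-11 s = 9.0252836e-11 / 60 = 1.5042139e-12 minute ≈ 1.504e-12 minute (4 s.f.). Final answer: 1.504e-12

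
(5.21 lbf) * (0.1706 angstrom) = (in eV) 2.468e+09. Check: 1 lbf = 4.4482216 N, so 5.21 lbf = 5.21 * 4.4482216 = 23.175235 N. 1 angstrom = 1e-10 m, so 0.1706 angstrom = 0.1706 * 1e-10 = 1.706e-11 m. Combine: 23.175235 N * 1.706e-11 m = 3.953695e-10 J. 1 eV = 1.6021766e-19 J, so 3.953695e-10 J = 3.953695e-10 / 1.6021766e-19 = 2.4677023e+09 eV ≈ 2.468e+09 eV (4 s.f.).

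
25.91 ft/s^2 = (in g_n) 0.8053. Check: 1 ft/s^2 = 0.3048 m/s^2, so 25.91 ft/s^2 = 25.91 * 0.3048 = 7.897368 m/s^2. 1 g_n = 9.80665 m/s^2, so 7.897368 m/s^2 = 7.897368 / 9.80665 = 0.80530742 g_n ≈ 0.8053 g_n (4 s.f.).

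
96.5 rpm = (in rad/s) 1 rpm = 0.10471976 rad/s, so 96.5 rpm = 96.5 * 0.10471976 = 10.105456 rad/s. Result: 10.105456 rad/s ≈ 10.11 rad/s (4 s.f.). Final answer: 10.11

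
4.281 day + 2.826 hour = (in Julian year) 0.01204. Check: 1 day = 86400 s, so 4.281 day = 4.281 * 86400 = 369878.4 s. 1 hour = 3600 s, so 2.826 hour = 2.826 * 3600 = 10173.6 s. Sum: 369878.4 + 10173.6 = 380052 s. 1 Julian year = 31557600 s, so 380052 s = 380052 / 31557600 = 0.012043121 Julian year ≈ 0.01204 Julian year (4 s.f.).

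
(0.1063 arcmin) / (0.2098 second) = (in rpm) 1 arcmin = 0.00029088821 rad, so 0.1063 arcmin = 0.1063 * 0.00029088821 = 3.0921417e-05 rad. 0.2098 second = 0.2098 s. Combine: 3.0921417e-05 rad / 0.2098 s = 0.00014738521 rad/s. 1 rpm = 0.10471976 rad/s, so 0.00014738521 rad/s = 0.00014738521 / 0.10471976 = 0.0014074251 rpm ≈ 0.001407 rpm (4 s.f.). Final answer: 0.001407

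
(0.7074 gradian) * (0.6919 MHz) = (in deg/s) 1 gradian = 0.015707963 rad, so 0.7074 gradian = 0.7074 * 0.015707963 = 0.011111813 rad. 1 MHz = 1000000 Hz, so 0.6919 MHz = 0.6919 * 1000000 = 691900 Hz. Combine: 0.011111813 rad * 691900 Hz = 7688.2636 rad/s. 1 deg/s = 0.017453293 rad/s, so 7688.2636 rad/s = 7688.2636 / 0.017453293 = 440505.05 deg/s ≈ 4.405e+05 deg/s (4 s.f.). Final answer: 4.405e+05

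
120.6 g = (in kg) 1 g = 0.001 kg, so 120.6 g = 120.6 * 0.001 = 0.1206 kg. Result: 0.1206 kg. Final answer: 0.1206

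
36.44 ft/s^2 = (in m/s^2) 1 ft/s^2 = 0.3048 m/s^2, so 36.44 ft/s^2 = 36.44 * 0.3048 = 11.106912 m/s^2. Result: 11.106912 m/s^2 ≈ 11.11 m/s^2 (4 s.f.). Final answer: 11.11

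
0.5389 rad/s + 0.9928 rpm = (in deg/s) 0.5389 rad/s is already in rad/s. 1 rpm = 0.10471976 rad/s, so 0.9928 rpm = 0.9928 * 0.10471976 = 0.10396577 rad/s. Sum: 0.5389 + 0.10396577 = 0.64286577 rad/s. 1 deg/s = 0.017453293 rad/s, so 0.64286577 rad/s = 0.64286577 / 0.017453293 = 36.833496 deg/s ≈ 36.83 deg/s (4 s.f.). Final answer: 36.83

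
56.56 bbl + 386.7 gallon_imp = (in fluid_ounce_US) 1 bbl = 0.15898729 m^3, so 56.56 bbl = 56.56 * 0.15898729 = 8.9923214 m^3. 1 gallon_imp = 0.00454609 m^3, so 386.7 gallon_imp = 386.7 * 0.00454609 = 1.757973 m^3. Sum: 8.9923214 + 1.757973 = 10.750294 m^3. 1 fluid_ounce_US = 2.957353e-05 m^3, so 10.750294 m^3 = 10.750294 / 2.957353e-05 = 363510.7 fluid_ounce_US ≈ 3.635e+05 fluid_ounce_US (4 s.f.). Final answer: 3.635e+05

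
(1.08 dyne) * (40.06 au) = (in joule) 6.472e+07. Check: 1 dyne = 1e-05 N, so 1.08 dyne = 1.08 * 1e-05 = 1.08e-05 N. 1 au = 1.4959787e+11 m, so 40.06 au = 40.06 * 1.4959787e+11 = 5.9928907e+12 m. Combine: 1.08e-05 N * 5.9928907e+12 m = 64723220 J. 64723220 J = 64723220 joule ≈ 6.472e+07 joule (4 s.f.).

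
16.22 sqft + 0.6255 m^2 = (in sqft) 22.95. Check: 1 sqft = 0.09290304 m^2, so 16.22 sqft = 16.22 * 0.09290304 = 1.5068873 m^2. 0.6255 m^2 is already in m^2. Sum: 1.5068873 + 0.6255 = 2.1323873 m^2. 1 sqft = 0.09290304 m^2, so 2.1323873 m^2 = 2.1323873 / 0.09290304 = 22.952826 sqft ≈ 22.95 sqft (4 s.f.).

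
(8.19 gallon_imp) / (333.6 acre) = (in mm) 2.758e-05. Check: 1 gallon_imp = 0.00454609 m^3, so 8.19 gallon_imp = 8.19 * 0.00454609 = 0.037232477 m^3. 1 acre = 4046.8564 m^2, so 333.6 acre = 333.6 * 4046.8564 = 1350031.3 m^2. Combine: 0.037232477 m^3 / 1350031.3 m^2 = 2.7578973e-08 m. 1 mm = 0.001 m, so 2.7578973e-08 m = 2.7578973e-08 / 0.001 = 2.7578973e-05 mm ≈ 2.758e-05 mm (4 s.f.).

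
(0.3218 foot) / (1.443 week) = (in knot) 1 foot = 0.3048 m, so 0.3218 foot = 0.3218 * 0.3048 = 0.09808464 m. 1 week = 604800 s, so 1.443 week = 1.443 * 604800 = 872726.4 s. Combine: 0.09808464 m / 872726.4 s = 1.1238876e-07 m/s. 1 knot = 0.51444444 m/s, so 1.1238876e-07 m/s = 1.1238876e-07 / 0.51444444 = 2.1846628e-07 knot ≈ 2.185e-07 knot (4 s.f.). Final answer: 2.185e-07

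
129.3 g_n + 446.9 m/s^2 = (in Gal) 1 g_n = 9.80665 m/s^2, so 129.3 g_n = 129.3 * 9.80665 = 1267.9998 m/s^2. 446.9 m/s^2 is already in m/s^2. Sum: 1267.9998 + 446.9 = 1714.8998 m/s^2. 1 Gal = 0.01 m/s^2, so 1714.8998 m/s^2 = 1714.8998 / 0.01 = 171489.98 Gal ≈ 1.715e+05 Gal (4 s.f.). Final answer: 1.715e+05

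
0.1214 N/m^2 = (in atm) 0.1214 N/m^2 = 0.1214 Pa. 1 atm = 101325 Pa, so 0.1214 Pa = 0.1214 / 101325 = 1.1981248e-06 atm ≈ 1.198e-06 atm (4 s.f.). Final answer: 1.198e-06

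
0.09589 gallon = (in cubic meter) 0.000363. Check: 1 gallon = 0.0037854118 m^3, so 0.09589 gallon = 0.09589 * 0.0037854118 = 0.00036298314 m^3. 0.00036298314 m^3 = 0.00036298314 cubic meter ≈ 0.000363 cubic meter (4 s.f.).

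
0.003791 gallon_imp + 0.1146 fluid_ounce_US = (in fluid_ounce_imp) 0.7258. Check: 1 gallon_imp = 0.00454609 m^3, so 0.003791 gallon_imp = 0.003791 * 0.00454609 = 1.7234227e-05 m^3. 1 fluid_ounce_US = 2.957353e-05 m^3, so 0.1146 fluid_ounce_US = 0.1146 * 2.957353e-05 = 3.3891265e-06 m^3. Sum: 1.7234227e-05 + 3.3891265e-06 = 2.0623354e-05 m^3. 1 fluid_ounce_imp = 2.8413063e-05 m^3, so 2.0623354e-05 m^3 = 2.0623354e-05 / 2.8413063e-05 = 0.72584058 fluid_ounce_imp ≈ 0.7258 fluid_ounce_imp (4 s.f.).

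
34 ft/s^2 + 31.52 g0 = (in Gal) 3.195e+04. Check: 1 ft/s^2 = 0.3048 m/s^2, so 34 ft/s^2 = 34 * 0.3048 = 10.3632 m/s^2. 1 g0 = 9.80665 m/s^2, so 31.52 g0 = 31.52 * 9.80665 = 309.10561 m/s^2. Sum: 10.3632 + 309.10561 = 319.46881 m/s^2. 1 Gal = 0.01 m/s^2, so 319.46881 m/s^2 = 319.46881 / 0.01 = 31946.881 Gal ≈ 3.195e+04 Gal (4 s.f.).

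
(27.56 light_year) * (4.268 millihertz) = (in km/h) 4.006e+15. Check: 1 light_year = 9.4607305e+15 m, so 27.56 light_year = 27.56 * 9.4607305e+15 = 2.6073773e+17 m. 1 millihertz = 0.001 Hz, so 4.268 millihertz = 4.268 * 0.001 = 0.004268 Hz. Combine: 2.6073773e+17 m * 0.004268 Hz = 1.1128286e+15 m/s. 1 km/h = 0.27777778 m/s, so 1.1128286e+15 m/s = 1.1128286e+15 / 0.27777778 = 4.0061831e+15 km/h ≈ 4.006e+15 km/h (4 s.f.).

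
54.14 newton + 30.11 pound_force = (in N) 188.1. Check: 54.14 newton = 54.14 N. 1 pound_force = 4.4482216 N, so 30.11 pound_force = 30.11 * 4.4482216 = 133.93595 N. Sum: 54.14 + 133.93595 = 188.07595 N. Result: 188.07595 N ≈ 188.1 N (4 s.f.).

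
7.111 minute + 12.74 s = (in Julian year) 1.392e-05. Check: 1 minute = 60 s, so 7.111 minute = 7.111 * 60 = 426.66 s. 12.74 s is already in s. Sum: 426.66 + 12.74 = 439.4 s. 1 Julian year = 31557600 s, so 439.4 s = 439.4 / 31557600 = 1.3923746e-05 Julian year ≈ 1.392e-05 Julian year (4 s.f.).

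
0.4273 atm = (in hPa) 433. Check: 1 atm = 101325 Pa, so 0.4273 atm = 0.4273 * 101325 = 43296.173 Pa. 1 hPa = 100 Pa, so 43296.173 Pa = 43296.173 / 100 = 432.96173 hPa ≈ 433 hPa (4 s.f.).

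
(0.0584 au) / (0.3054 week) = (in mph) 1 au = 1.4959787e+11 m, so 0.0584 au = 0.0584 * 1.4959787e+11 = 8.7365156e+09 m. 1 week = 604800 s, so 0.3054 week = 0.3054 * 604800 = 184705.92 s. Combine: 8.7365156e+09 m / 184705.92 s = 47299.597 m/s. 1 mph = 0.44704 m/s, so 47299.597 m/s = 47299.597 / 0.44704 = 105806.19 mph ≈ 1.058e+05 mph (4 s.f.). Final answer: 1.058e+05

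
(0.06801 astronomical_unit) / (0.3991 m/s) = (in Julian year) 807.8. Check: 1 astronomical_unit = 1.4959787e+11 m, so 0.06801 astronomical_unit = 0.06801 * 1.4959787e+11 = 1.0174151e+10 m. 0.3991 m/s is already in m/s. Combine: 1.0174151e+10 m / 0.3991 m/s = 2.5492737e+10 s. 1 Julian year = 31557600 s, so 2.5492737e+10 s = 2.5492737e+10 / 31557600 = 807.81608 Julian year ≈ 807.8 Julian year (4 s.f.).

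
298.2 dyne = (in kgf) 1 dyne = 1e-05 N, so 298.2 dyne = 298.2 * 1e-05 = 0.002982 N. 1 kgf = 9.80665 N, so 0.002982 N = 0.002982 / 9.80665 = 0.00030407937 kgf ≈ 0.0003041 kgf (4 s.f.). Final answer: 0.0003041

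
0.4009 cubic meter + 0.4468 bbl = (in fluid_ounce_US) 0.4009 cubic meter = 0.4009 m^3. 1 bbl = 0.15898729 m^3, so 0.4468 bbl = 0.4468 * 0.15898729 = 0.071035523 m^3. Sum: 0.4009 + 0.071035523 = 0.47193552 m^3. 1 fluid_ounce_US = 2.957353e-05 m^3, so 0.47193552 m^3 = 0.47193552 / 2.957353e-05 = 15958.039 fluid_ounce_US ≈ 1.596e+04 fluid_ounce_US (4 s.f.). Final answer: 1.596e+04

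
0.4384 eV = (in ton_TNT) 1.679e-29. Check: 1 eV = 1.6021766e-19 J, so 0.4384 eV = 0.4384 * 1.6021766e-19 = 7.0239424e-20 J. 1 ton_TNT = 4.184e+09 J, so 7.0239424e-20 J = 7.0239424e-20 / 4.184e+09 = 1.6787625e-29 ton_TNT ≈ 1.679e-29 ton_TNT (4 s.f.).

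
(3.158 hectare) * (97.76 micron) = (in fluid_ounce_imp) 1.087e+05. Check: 1 hectare = 10000 m^2, so 3.158 hectare = 3.158 * 10000 = 31580 m^2. 1 micron = 1e-06 m, so 97.76 micron = 97.76 * 1e-06 = 9.776e-05 m. Combine: 31580 m^2 * 9.776e-05 m = 3.0872608 m^3. 1 fluid_ounce_imp = 2.8413063e-05 m^3, so 3.0872608 m^3 = 3.0872608 / 2.8413063e-05 = 108656.39 fluid_ounce_imp ≈ 1.087e+05 fluid_ounce_imp (4 s.f.).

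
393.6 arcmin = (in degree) 1 arcmin = 0.00029088821 rad, so 393.6 arcmin = 393.6 * 0.00029088821 = 0.1144936 rad. 1 degree = 0.017453293 rad, so 0.1144936 rad = 0.1144936 / 0.017453293 = 6.56 degree. Final answer: 6.56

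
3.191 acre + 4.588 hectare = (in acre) 14.53. Check: 1 acre = 4046.8564 m^2, so 3.191 acre = 3.191 * 4046.8564 = 12913.519 m^2. 1 hectare = 10000 m^2, so 4.588 hectare = 4.588 * 10000 = 45880 m^2. Sum: 12913.519 + 45880 = 58793.519 m^2. 1 acre = 4046.8564 m^2, so 58793.519 m^2 = 58793.519 / 4046.8564 = 14.528195 acre ≈ 14.53 acre (4 s.f.).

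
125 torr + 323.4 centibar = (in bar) 3.401. Check: 1 torr = 133.32237 Pa, so 125 torr = 125 * 133.32237 = 16665.296 Pa. 1 centibar = 1000 Pa, so 323.4 centibar = 323.4 * 1000 = 323400 Pa. Sum: 16665.296 + 323400 = 340065.3 Pa. 1 bar = 100000 Pa, so 340065.3 Pa = 340065.3 / 100000 = 3.400653 bar ≈ 3.401 bar (4 s.f.).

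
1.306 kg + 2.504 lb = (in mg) 2.442e+06. Check: 1.306 kg is already in kg. 1 lb = 0.45359237 kg, so 2.504 lb = 2.504 * 0.45359237 = 1.1357953 kg. Sum: 1.306 + 1.1357953 = 2.4417953 kg. 1 mg = 1e-06 kg, so 2.4417953 kg = 2.4417953 / 1e-06 = 2441795.3 mg ≈ 2.442e+06 mg (4 s.f.).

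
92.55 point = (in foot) 1 point = 0.00035277778 m, so 92.55 point = 92.55 * 0.00035277778 = 0.032649583 m. 1 foot = 0.3048 m, so 0.032649583 m = 0.032649583 / 0.3048 = 0.10711806 foot ≈ 0.1071 foot (4 s.f.). Final answer: 0.1071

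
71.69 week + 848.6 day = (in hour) 3.241e+04. Check: 1 week = 604800 s, so 71.69 week = 71.69 * 604800 = 43358112 s. 1 day = 86400 s, so 848.6 day = 848.6 * 86400 = 73319040 s. Sum: 43358112 + 73319040 = 1.1667715e+08 s. 1 hour = 3600 s, so 1.1667715e+08 s = 1.1667715e+08 / 3600 = 32410.32 hour ≈ 3.241e+04 hour (4 s.f.).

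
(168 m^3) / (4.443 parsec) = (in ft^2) 1.319e-14. Check: 168 m^3 is already in m^3. 1 parsec = 3.0856776e+16 m, so 4.443 parsec = 4.443 * 3.0856776e+16 = 1.3709665e+17 m. Combine: 168 m^3 / 1.3709665e+17 m = 1.2254128e-15 m^2. 1 ft^2 = 0.09290304 m^2, so 1.2254128e-15 m^2 = 1.2254128e-15 / 0.09290304 = 1.3190234e-14 ft^2 ≈ 1.319e-14 ft^2 (4 s.f.).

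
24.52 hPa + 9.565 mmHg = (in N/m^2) 1 hPa = 100 Pa, so 24.52 hPa = 24.52 * 100 = 2452 Pa. 1 mmHg = 133.32237 Pa, so 9.565 mmHg = 9.565 * 133.32237 = 1275.2285 Pa. Sum: 2452 + 1275.2285 = 3727.2285 Pa. 3727.2285 Pa = 3727.2285 N/m^2 ≈ 3727 N/m^2 (4 s.f.). Final answer: 3727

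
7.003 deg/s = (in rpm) 1 deg/s = 0.017453293 rad/s, so 7.003 deg/s = 7.003 * 0.017453293 = 0.12222541 rad/s. 1 rpm = 0.10471976 rad/s, so 0.12222541 rad/s = 0.12222541 / 0.10471976 = 1.1671667 rpm ≈ 1.167 rpm (4 s.f.). Final answer: 1.167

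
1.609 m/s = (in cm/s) 160.9. Check: 1 cm/s = 0.01 m/s, so 1.609 m/s = 1.609 / 0.01 = 160.9 cm/s.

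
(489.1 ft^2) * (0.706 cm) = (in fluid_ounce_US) 1 ft^2 = 0.09290304 m^2, so 489.1 ft^2 = 489.1 * 0.09290304 = 45.438877 m^2. 1 cm = 0.01 m, so 0.706 cm = 0.706 * 0.01 = 0.00706 m. Combine: 45.438877 m^2 * 0.00706 m = 0.32079847 m^3. 1 fluid_ounce_US = 2.957353e-05 m^3, so 0.32079847 m^3 = 0.32079847 / 2.957353e-05 = 10847.487 fluid_ounce_US ≈ 1.085e+04 fluid_ounce_US (4 s.f.). Final answer: 1.085e+04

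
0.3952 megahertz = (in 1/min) 2.371e+07. Check: 1 megahertz = 1000000 Hz, so 0.3952 megahertz = 0.3952 * 1000000 = 395200 Hz. 1 1/min = 0.016666667 Hz, so 395200 Hz = 395200 / 0.016666667 = 23712000 1/min ≈ 2.371e+07 1/min (4 s.f.).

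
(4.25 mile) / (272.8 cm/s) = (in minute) 1 mile = 1609.344 m, so 4.25 mile = 4.25 * 1609.344 = 6839.712 m. 1 cm/s = 0.01 m/s, so 272.8 cm/s = 272.8 * 0.01 = 2.728 m/s. Combine: 6839.712 m / 2.728 m/s = 2507.2258 s. 1 minute = 60 s, so 2507.2258 s = 2507.2258 / 60 = 41.787097 minute ≈ 41.79 minute (4 s.f.). Final answer: 41.79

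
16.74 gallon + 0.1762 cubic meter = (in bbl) 1 gallon = 0.0037854118 m^3, so 16.74 gallon = 16.74 * 0.0037854118 = 0.063367793 m^3. 0.1762 cubic meter = 0.1762 m^3. Sum: 0.063367793 + 0.1762 = 0.23956779 m^3. 1 bbl = 0.15898729 m^3, so 0.23956779 m^3 = 0.23956779 / 0.15898729 = 1.5068361 bbl ≈ 1.507 bbl (4 s.f.). Final answer: 1.507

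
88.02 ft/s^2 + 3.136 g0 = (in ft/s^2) 1 ft/s^2 = 0.3048 m/s^2, so 88.02 ft/s^2 = 88.02 * 0.3048 = 26.828496 m/s^2. 1 g0 = 9.80665 m/s^2, so 3.136 g0 = 3.136 * 9.80665 = 30.753654 m/s^2. Sum: 26.828496 + 30.753654 = 57.58215 m/s^2. 1 ft/s^2 = 0.3048 m/s^2, so 57.58215 m/s^2 = 57.58215 / 0.3048 = 188.91782 ft/s^2 ≈ 188.9 ft/s^2 (4 s.f.). Final answer: 188.9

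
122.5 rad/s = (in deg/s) 7019. Check: 1 deg/s = 0.017453293 rad/s, so 122.5 rad/s = 122.5 / 0.017453293 = 7018.733 deg/s ≈ 7019 deg/s (4 s.f.).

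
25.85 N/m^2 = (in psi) 0.003749. Check: 25.85 N/m^2 = 25.85 Pa. 1 psi = 6894.7573 Pa, so 25.85 Pa = 25.85 / 6894.7573 = 0.0037492255 psi ≈ 0.003749 psi (4 s.f.).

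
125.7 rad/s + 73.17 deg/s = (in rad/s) 127. Check: 125.7 rad/s is already in rad/s. 1 deg/s = 0.017453293 rad/s, so 73.17 deg/s = 73.17 * 0.017453293 = 1.2770574 rad/s. Sum: 125.7 + 1.2770574 = 126.97706 rad/s. Result: 126.97706 rad/s ≈ 127 rad/s (4 s.f.).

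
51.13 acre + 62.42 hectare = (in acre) 1 acre = 4046.8564 m^2, so 51.13 acre = 51.13 * 4046.8564 = 206915.77 m^2. 1 hectare = 10000 m^2, so 62.42 hectare = 62.42 * 10000 = 624200 m^2. Sum: 206915.77 + 624200 = 831115.77 m^2. 1 acre = 4046.8564 m^2, so 831115.77 m^2 = 831115.77 / 4046.8564 = 205.37318 acre ≈ 205.4 acre (4 s.f.). Final answer: 205.4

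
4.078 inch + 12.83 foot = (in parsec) 1 inch = 0.0254 m, so 4.078 inch = 4.078 * 0.0254 = 0.1035812 m. 1 foot = 0.3048 m, so 12.83 foot = 12.83 * 0.3048 = 3.910584 m. Sum: 0.1035812 + 3.910584 = 4.0141652 m. 1 parsec = 3.0856776e+16 m, so 4.0141652 m = 4.0141652 / 3.0856776e+16 = 1.3009023e-16 parsec ≈ 1.301e-16 parsec (4 s.f.). Final answer: 1.301e-16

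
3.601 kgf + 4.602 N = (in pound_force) 8.973. Check: 1 kgf = 9.80665 N, so 3.601 kgf = 3.601 * 9.80665 = 35.313747 N. 4.602 N is already in N. Sum: 35.313747 + 4.602 = 39.915747 N. 1 pound_force = 4.4482216 N, so 39.915747 N = 39.915747 / 4.4482216 = 8.9734168 pound_force ≈ 8.973 pound_force (4 s.f.).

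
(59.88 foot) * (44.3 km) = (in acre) 1 foot = 0.3048 m, so 59.88 foot = 59.88 * 0.3048 = 18.251424 m. 1 km = 1000 m, so 44.3 km = 44.3 * 1000 = 44300 m. Combine: 18.251424 m * 44300 m = 808538.08 m^2. 1 acre = 4046.8564 m^2, so 808538.08 m^2 = 808538.08 / 4046.8564 = 199.79411 acre ≈ 199.8 acre (4 s.f.). Final answer: 199.8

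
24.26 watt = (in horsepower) 0.03253. Check: 24.26 watt = 24.26 W. 1 horsepower = 745.69987 W, so 24.26 W = 24.26 / 745.69987 = 0.032533196 horsepower ≈ 0.03253 horsepower (4 s.f.).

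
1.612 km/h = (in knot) 1 km/h = 0.27777778 m/s, so 1.612 km/h = 1.612 * 0.27777778 = 0.44777778 m/s. 1 knot = 0.51444444 m/s, so 0.44777778 m/s = 0.44777778 / 0.51444444 = 0.87041037 knot ≈ 0.8704 knot (4 s.f.). Final answer: 0.8704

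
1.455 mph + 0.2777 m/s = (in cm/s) 92.81. Check: 1 mph = 0.44704 m/s, so 1.455 mph = 1.455 * 0.44704 = 0.6504432 m/s. 0.2777 m/s is already in m/s. Sum: 0.6504432 + 0.2777 = 0.9281432 m/s. 1 cm/s = 0.01 m/s, so 0.9281432 m/s = 0.9281432 / 0.01 = 92.81432 cm/s ≈ 92.81 cm/s (4 s.f.).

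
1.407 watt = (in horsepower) 0.001887. Check: 1.407 watt = 1.407 W. 1 horsepower = 745.69987 W, so 1.407 W = 1.407 / 745.69987 = 0.0018868181 horsepower ≈ 0.001887 horsepower (4 s.f.).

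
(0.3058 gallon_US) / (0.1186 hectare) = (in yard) 1.067e-06. Check: 1 gallon_US = 0.0037854118 m^3, so 0.3058 gallon_US = 0.3058 * 0.0037854118 = 0.0011575789 m^3. 1 hectare = 10000 m^2, so 0.1186 hectare = 0.1186 * 10000 = 1186 m^2. Combine: 0.0011575789 m^3 / 1186 m^2 = 9.7603619e-07 m. 1 yard = 0.9144 m, so 9.7603619e-07 m = 9.7603619e-07 / 0.9144 = 1.0674062e-06 yard ≈ 1.067e-06 yard (4 s.f.).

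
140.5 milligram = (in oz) 1 milligram = 1e-06 kg, so 140.5 milligram = 140.5 * 1e-06 = 0.0001405 kg. 1 oz = 0.028349523 kg, so 0.0001405 kg = 0.0001405 / 0.028349523 = 0.0049559917 oz ≈ 0.004956 oz (4 s.f.). Final answer: 0.004956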